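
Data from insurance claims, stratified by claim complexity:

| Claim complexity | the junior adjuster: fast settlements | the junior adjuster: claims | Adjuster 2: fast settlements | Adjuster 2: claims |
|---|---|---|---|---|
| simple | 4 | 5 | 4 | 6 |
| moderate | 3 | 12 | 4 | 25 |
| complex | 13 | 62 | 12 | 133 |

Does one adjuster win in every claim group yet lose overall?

No

Simple: the junior adjuster 4/5 = 80.0%, Adjuster 2 4/6 = 66.7% → the junior adjuster
Moderate: the junior adjuster 3/12 = 25.0%, Adjuster 2 4/25 = 16.0% → the junior adjuster
Complex: the junior adjuster 13/62 = 21.0%, Adjuster 2 12/133 = 9.0% → the junior adjuster
Overall: the junior adjuster 20/79 = 25.3%, Adjuster 2 20/164 = 12.2% → the junior adjuster
The junior adjuster wins overall and in every claim group — no reversal.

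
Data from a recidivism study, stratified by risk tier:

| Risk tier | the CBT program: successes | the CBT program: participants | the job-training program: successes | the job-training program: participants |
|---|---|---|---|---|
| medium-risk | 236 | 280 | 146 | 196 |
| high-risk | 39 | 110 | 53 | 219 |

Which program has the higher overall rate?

Medium-risk: the CBT program 236/280 = 84.3%, the job-training program 146/196 = 74.5% → the CBT program
High-risk: the CBT program 39/110 = 35.5%, the job-training program 53/219 = 24.2% → the CBT program
Overall: the CBT program 275/390 = 70.5%, the job-training program 199/415 = 48.0% → the CBT program

the CBT program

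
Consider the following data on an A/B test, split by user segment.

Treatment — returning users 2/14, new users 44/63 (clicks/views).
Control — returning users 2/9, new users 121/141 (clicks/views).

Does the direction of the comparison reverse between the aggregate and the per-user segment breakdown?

Returning users: Treatment 2/14 = 14.3%, Control 2/9 = 22.2% → Control
New users: Treatment 44/63 = 69.8%, Control 121/141 = 85.8% → Control
Overall: Treatment 46/77 = 59.7%, Control 123/150 = 82.0% → Control
Control wins overall and in every user group — no reversal.

No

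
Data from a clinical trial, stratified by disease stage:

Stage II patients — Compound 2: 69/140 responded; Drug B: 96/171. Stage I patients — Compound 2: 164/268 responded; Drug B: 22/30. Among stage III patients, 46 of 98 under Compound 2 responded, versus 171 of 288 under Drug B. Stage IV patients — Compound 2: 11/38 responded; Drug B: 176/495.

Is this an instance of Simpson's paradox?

Stage II: Compound 2 69/140 = 49.3%, Drug B 96/171 = 56.1% → Drug B
Stage I: Compound 2 164/268 = 61.2%, Drug B 22/30 = 73.3% → Drug B
Stage III: Compound 2 46/98 = 46.9%, Drug B 171/288 = 59.4% → Drug B
Stage IV: Compound 2 11/38 = 28.9%, Drug B 176/495 = 35.6% → Drug B
Overall: Compound 2 290/544 = 53.3%, Drug B 465/984 = 47.3% → Compound 2
Drug B wins each disease group but Compound 2 wins overall — the comparison reverses. Drug B's patients skew toward stage IV, which has a lower base rate.

Yes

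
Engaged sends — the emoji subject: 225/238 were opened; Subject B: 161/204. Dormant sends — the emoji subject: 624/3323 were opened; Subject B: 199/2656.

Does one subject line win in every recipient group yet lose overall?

Engaged: the emoji subject 225/238 = 94.5%, Subject B 161/204 = 78.9% → the emoji subject
Dormant: the emoji subject 624/3323 = 18.8%, Subject B 199/2656 = 7.5% → the emoji subject
Overall: the emoji subject 849/3561 = 23.8%, Subject B 360/2860 = 12.6% → the emoji subject
The emoji subject wins overall and in every recipient group — no reversal.

No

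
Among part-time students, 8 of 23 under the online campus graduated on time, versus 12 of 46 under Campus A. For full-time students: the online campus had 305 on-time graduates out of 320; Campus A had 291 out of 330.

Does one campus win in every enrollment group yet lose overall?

No

Part-time: the online campus 8/23 = 34.8%, Campus A 12/46 = 26.1% → the online campus
Full-time: the online campus 305/320 = 95.3%, Campus A 291/330 = 88.2% → the online campus
Overall: the online campus 313/343 = 91.3%, Campus A 303/376 = 80.6% → the online campus
The online campus wins overall and in every enrollment group — no reversal.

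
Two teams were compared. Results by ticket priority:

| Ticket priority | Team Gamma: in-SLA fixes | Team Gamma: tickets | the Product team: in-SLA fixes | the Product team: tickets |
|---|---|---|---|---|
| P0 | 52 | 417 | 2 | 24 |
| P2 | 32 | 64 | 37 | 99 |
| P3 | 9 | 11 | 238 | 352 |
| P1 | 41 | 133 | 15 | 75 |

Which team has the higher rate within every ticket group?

P0: Team Gamma 52/417 = 12.5%, the Product team 2/24 = 8.3% → Team Gamma
P2: Team Gamma 32/64 = 50.0%, the Product team 37/99 = 37.4% → Team Gamma
P3: Team Gamma 9/11 = 81.8%, the Product team 238/352 = 67.6% → Team Gamma
P1: Team Gamma 41/133 = 30.8%, the Product team 15/75 = 20.0% → Team Gamma
Team Gamma has the higher rate in all 4 groups.

Team Gamma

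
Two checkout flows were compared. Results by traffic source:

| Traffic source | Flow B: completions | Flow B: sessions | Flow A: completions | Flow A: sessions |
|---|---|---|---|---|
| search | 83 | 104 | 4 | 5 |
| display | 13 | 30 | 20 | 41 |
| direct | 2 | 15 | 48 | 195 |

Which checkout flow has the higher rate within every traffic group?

Flow A

Search: Flow B 83/104 = 79.8%, Flow A 4/5 = 80.0% → Flow A
Display: Flow B 13/30 = 43.3%, Flow A 20/41 = 48.8% → Flow A
Direct: Flow B 2/15 = 13.3%, Flow A 48/195 = 24.6% → Flow A
Flow A has the higher rate in all 3 groups.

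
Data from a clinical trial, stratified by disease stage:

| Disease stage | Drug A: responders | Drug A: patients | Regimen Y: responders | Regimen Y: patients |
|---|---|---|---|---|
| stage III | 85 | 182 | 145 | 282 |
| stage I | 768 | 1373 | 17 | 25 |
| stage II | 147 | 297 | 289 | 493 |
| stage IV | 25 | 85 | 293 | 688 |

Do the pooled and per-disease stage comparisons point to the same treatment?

No

Stage III: Drug A 85/182 = 46.7%, Regimen Y 145/282 = 51.4% → Regimen Y
Stage I: Drug A 768/1373 = 55.9%, Regimen Y 17/25 = 68.0% → Regimen Y
Stage II: Drug A 147/297 = 49.5%, Regimen Y 289/493 = 58.6% → Regimen Y
Stage IV: Drug A 25/85 = 29.4%, Regimen Y 293/688 = 42.6% → Regimen Y
Overall: Drug A 1025/1937 = 52.9%, Regimen Y 744/1488 = 50.0% → Drug A
Regimen Y wins each disease group but Drug A wins overall — the comparison reverses. Regimen Y's patients skew toward stage IV, which has a lower base rate.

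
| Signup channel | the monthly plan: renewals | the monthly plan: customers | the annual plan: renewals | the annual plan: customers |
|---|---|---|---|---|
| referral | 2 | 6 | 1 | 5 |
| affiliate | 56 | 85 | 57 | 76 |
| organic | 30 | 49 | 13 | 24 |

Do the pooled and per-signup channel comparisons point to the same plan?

No

Referral: the monthly plan 2/6 = 33.3%, the annual plan 1/5 = 20.0% → the monthly plan
Affiliate: the monthly plan 56/85 = 65.9%, the annual plan 57/76 = 75.0% → the annual plan
Organic: the monthly plan 30/49 = 61.2%, the annual plan 13/24 = 54.2% → the monthly plan
Overall: the monthly plan 88/140 = 62.9%, the annual plan 71/105 = 67.6% → the annual plan
Neither sweeps: the monthly plan wins 2 of 3 groups, the annual plan wins 1. The annual plan wins overall but not every group — no Simpson reversal.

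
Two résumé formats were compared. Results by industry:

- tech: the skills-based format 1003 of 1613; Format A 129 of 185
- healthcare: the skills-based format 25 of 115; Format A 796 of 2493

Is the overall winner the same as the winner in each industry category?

Tech: the skills-based format 1003/1613 = 62.2%, Format A 129/185 = 69.7% → Format A
Healthcare: the skills-based format 25/115 = 21.7%, Format A 796/2493 = 31.9% → Format A
Overall: the skills-based format 1028/1728 = 59.5%, Format A 925/2678 = 34.5% → the skills-based format
Format A wins each industry group but the skills-based format wins overall — the comparison reverses. Format A's applications skew toward healthcare, which has a lower base rate.

No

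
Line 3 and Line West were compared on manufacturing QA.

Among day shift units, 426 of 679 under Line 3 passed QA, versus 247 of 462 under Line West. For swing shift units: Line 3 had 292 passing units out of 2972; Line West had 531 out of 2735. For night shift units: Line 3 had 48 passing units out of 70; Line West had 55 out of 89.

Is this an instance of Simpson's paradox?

No

Day shift: Line 3 426/679 = 62.7%, Line West 247/462 = 53.5% → Line 3
Swing shift: Line 3 292/2972 = 9.8%, Line West 531/2735 = 19.4% → Line West
Night shift: Line 3 48/70 = 68.6%, Line West 55/89 = 61.8% → Line 3
Overall: Line 3 766/3721 = 20.6%, Line West 833/3286 = 25.3% → Line West
Neither sweeps: Line 3 wins 2 of 3 groups, Line West wins 1. Line West wins overall but not every group — no Simpson reversal.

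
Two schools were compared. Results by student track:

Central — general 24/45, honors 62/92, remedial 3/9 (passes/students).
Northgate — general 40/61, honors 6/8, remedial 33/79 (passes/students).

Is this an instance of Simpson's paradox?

General: Central 24/45 = 53.3%, Northgate 40/61 = 65.6% → Northgate
Honors: Central 62/92 = 67.4%, Northgate 6/8 = 75.0% → Northgate
Remedial: Central 3/9 = 33.3%, Northgate 33/79 = 41.8% → Northgate
Overall: Central 89/146 = 61.0%, Northgate 79/148 = 53.4% → Central
Northgate wins each student group but Central wins overall — the comparison reverses. Northgate's students skew toward remedial, which has a lower base rate.

Yes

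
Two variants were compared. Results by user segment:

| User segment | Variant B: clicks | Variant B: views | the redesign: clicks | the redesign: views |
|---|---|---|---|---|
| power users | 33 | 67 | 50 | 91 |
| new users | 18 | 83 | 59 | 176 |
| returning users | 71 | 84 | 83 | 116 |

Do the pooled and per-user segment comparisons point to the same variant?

No

Power users: Variant B 33/67 = 49.3%, the redesign 50/91 = 54.9% → the redesign
New users: Variant B 18/83 = 21.7%, the redesign 59/176 = 33.5% → the redesign
Returning users: Variant B 71/84 = 84.5%, the redesign 83/116 = 71.6% → Variant B
Overall: Variant B 122/234 = 52.1%, the redesign 192/383 = 50.1% → Variant B
Neither sweeps: Variant B wins 1 of 3 groups, the redesign wins 2. Variant B wins overall but not every group — no Simpson reversal.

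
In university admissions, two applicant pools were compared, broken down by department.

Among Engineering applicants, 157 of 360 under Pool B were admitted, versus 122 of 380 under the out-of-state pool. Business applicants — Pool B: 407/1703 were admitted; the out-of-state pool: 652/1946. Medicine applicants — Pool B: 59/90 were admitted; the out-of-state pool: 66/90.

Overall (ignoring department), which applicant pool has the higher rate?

Engineering: Pool B 157/360 = 43.6%, the out-of-state pool 122/380 = 32.1% → Pool B
Business: Pool B 407/1703 = 23.9%, the out-of-state pool 652/1946 = 33.5% → the out-of-state pool
Medicine: Pool B 59/90 = 65.6%, the out-of-state pool 66/90 = 73.3% → the out-of-state pool
Overall: Pool B 623/2153 = 28.9%, the out-of-state pool 840/2416 = 34.8% → the out-of-state pool
(Neither sweeps every department group, but the out-of-state pool has the higher pooled rate.)

the out-of-state pool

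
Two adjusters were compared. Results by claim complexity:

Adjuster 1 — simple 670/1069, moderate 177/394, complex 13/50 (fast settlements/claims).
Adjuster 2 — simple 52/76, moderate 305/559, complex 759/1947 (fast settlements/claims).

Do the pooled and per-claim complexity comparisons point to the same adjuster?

Simple: Adjuster 1 670/1069 = 62.7%, Adjuster 2 52/76 = 68.4% → Adjuster 2
Moderate: Adjuster 1 177/394 = 44.9%, Adjuster 2 305/559 = 54.6% → Adjuster 2
Complex: Adjuster 1 13/50 = 26.0%, Adjuster 2 759/1947 = 39.0% → Adjuster 2
Overall: Adjuster 1 860/1513 = 56.8%, Adjuster 2 1116/2582 = 43.2% → Adjuster 1
Adjuster 2 wins each claim group but Adjuster 1 wins overall — the comparison reverses. Adjuster 2's claims skew toward complex, which has a lower base rate.

No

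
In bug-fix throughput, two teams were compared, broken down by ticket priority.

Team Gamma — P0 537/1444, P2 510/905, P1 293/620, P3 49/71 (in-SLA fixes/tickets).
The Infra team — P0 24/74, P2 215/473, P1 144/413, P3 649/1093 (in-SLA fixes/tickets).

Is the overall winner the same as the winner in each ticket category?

P0: Team Gamma 537/1444 = 37.2%, the Infra team 24/74 = 32.4% → Team Gamma
P2: Team Gamma 510/905 = 56.4%, the Infra team 215/473 = 45.5% → Team Gamma
P1: Team Gamma 293/620 = 47.3%, the Infra team 144/413 = 34.9% → Team Gamma
P3: Team Gamma 49/71 = 69.0%, the Infra team 649/1093 = 59.4% → Team Gamma
Overall: Team Gamma 1389/3040 = 45.7%, the Infra team 1032/2053 = 50.3% → the Infra team
Team Gamma wins each ticket group but the Infra team wins overall — the comparison reverses. Team Gamma's tickets skew toward P0, which has a lower base rate.

No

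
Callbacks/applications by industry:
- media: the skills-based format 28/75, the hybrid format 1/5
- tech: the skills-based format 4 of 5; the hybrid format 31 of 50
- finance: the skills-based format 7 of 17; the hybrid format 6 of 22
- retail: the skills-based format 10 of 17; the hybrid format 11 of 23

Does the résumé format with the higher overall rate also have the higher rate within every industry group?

No

Media: the skills-based format 28/75 = 37.3%, the hybrid format 1/5 = 20.0% → the skills-based format
Tech: the skills-based format 4/5 = 80.0%, the hybrid format 31/50 = 62.0% → the skills-based format
Finance: the skills-based format 7/17 = 41.2%, the hybrid format 6/22 = 27.3% → the skills-based format
Retail: the skills-based format 10/17 = 58.8%, the hybrid format 11/23 = 47.8% → the skills-based format
Overall: the skills-based format 49/114 = 43.0%, the hybrid format 49/100 = 49.0% → the hybrid format
The skills-based format wins each industry group but the hybrid format wins overall — the comparison reverses. The skills-based format's applications skew toward media, which has a lower base rate.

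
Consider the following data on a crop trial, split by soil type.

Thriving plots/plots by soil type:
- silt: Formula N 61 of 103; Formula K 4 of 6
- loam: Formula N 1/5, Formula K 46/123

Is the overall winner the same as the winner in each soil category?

No

Silt: Formula N 61/103 = 59.2%, Formula K 4/6 = 66.7% → Formula K
Loam: Formula N 1/5 = 20.0%, Formula K 46/123 = 37.4% → Formula K
Overall: Formula N 62/108 = 57.4%, Formula K 50/129 = 38.8% → Formula N
Formula K wins each soil group but Formula N wins overall — the comparison reverses. Formula K's plots skew toward loam, which has a lower base rate.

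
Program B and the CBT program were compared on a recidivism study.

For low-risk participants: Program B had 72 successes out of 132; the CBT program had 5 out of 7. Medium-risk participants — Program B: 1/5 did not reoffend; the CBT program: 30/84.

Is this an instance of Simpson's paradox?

Low-risk: Program B 72/132 = 54.5%, the CBT program 5/7 = 71.4% → the CBT program
Medium-risk: Program B 1/5 = 20.0%, the CBT program 30/84 = 35.7% → the CBT program
Overall: Program B 73/137 = 53.3%, the CBT program 35/91 = 38.5% → Program B
The CBT program wins each risk group but Program B wins overall — the comparison reverses. The CBT program's participants skew toward medium-risk, which has a lower base rate.

Yes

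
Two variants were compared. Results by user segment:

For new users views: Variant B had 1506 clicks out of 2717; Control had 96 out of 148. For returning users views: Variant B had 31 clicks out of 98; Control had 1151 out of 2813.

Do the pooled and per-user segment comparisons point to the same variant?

No

New users: Variant B 1506/2717 = 55.4%, Control 96/148 = 64.9% → Control
Returning users: Variant B 31/98 = 31.6%, Control 1151/2813 = 40.9% → Control
Overall: Variant B 1537/2815 = 54.6%, Control 1247/2961 = 42.1% → Variant B
Control wins each user group but Variant B wins overall — the comparison reverses. Control's views skew toward returning users, which has a lower base rate.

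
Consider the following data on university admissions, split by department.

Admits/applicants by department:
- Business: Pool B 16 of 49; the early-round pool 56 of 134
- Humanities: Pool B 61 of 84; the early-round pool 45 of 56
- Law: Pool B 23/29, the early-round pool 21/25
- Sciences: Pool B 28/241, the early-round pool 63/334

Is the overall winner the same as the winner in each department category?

Business: Pool B 16/49 = 32.7%, the early-round pool 56/134 = 41.8% → the early-round pool
Humanities: Pool B 61/84 = 72.6%, the early-round pool 45/56 = 80.4% → the early-round pool
Law: Pool B 23/29 = 79.3%, the early-round pool 21/25 = 84.0% → the early-round pool
Sciences: Pool B 28/241 = 11.6%, the early-round pool 63/334 = 18.9% → the early-round pool
Overall: Pool B 128/403 = 31.8%, the early-round pool 185/549 = 33.7% → the early-round pool
The early-round pool wins overall and in every department group — no reversal.

Yes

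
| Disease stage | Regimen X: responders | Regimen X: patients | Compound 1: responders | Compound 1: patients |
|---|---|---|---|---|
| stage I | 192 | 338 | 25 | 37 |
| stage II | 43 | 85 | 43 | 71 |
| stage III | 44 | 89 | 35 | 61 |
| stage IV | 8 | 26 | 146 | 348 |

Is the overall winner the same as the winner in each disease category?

No

Stage I: Regimen X 192/338 = 56.8%, Compound 1 25/37 = 67.6% → Compound 1
Stage II: Regimen X 43/85 = 50.6%, Compound 1 43/71 = 60.6% → Compound 1
Stage III: Regimen X 44/89 = 49.4%, Compound 1 35/61 = 57.4% → Compound 1
Stage IV: Regimen X 8/26 = 30.8%, Compound 1 146/348 = 42.0% → Compound 1
Overall: Regimen X 287/538 = 53.3%, Compound 1 249/517 = 48.2% → Regimen X
Compound 1 wins each disease group but Regimen X wins overall — the comparison reverses. Compound 1's patients skew toward stage IV, which has a lower base rate.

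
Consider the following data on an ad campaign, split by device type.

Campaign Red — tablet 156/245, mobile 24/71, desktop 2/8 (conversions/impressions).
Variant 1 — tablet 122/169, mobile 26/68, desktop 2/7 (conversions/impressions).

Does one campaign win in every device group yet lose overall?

No

Tablet: Campaign Red 156/245 = 63.7%, Variant 1 122/169 = 72.2% → Variant 1
Mobile: Campaign Red 24/71 = 33.8%, Variant 1 26/68 = 38.2% → Variant 1
Desktop: Campaign Red 2/8 = 25.0%, Variant 1 2/7 = 28.6% → Variant 1
Overall: Campaign Red 182/324 = 56.2%, Variant 1 150/244 = 61.5% → Variant 1
Variant 1 wins overall and in every device group — no reversal.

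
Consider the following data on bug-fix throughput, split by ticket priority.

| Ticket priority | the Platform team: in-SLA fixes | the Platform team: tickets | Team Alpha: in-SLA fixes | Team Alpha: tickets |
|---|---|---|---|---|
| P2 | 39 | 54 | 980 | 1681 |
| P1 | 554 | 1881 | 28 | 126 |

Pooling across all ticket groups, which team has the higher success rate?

P2: the Platform team 39/54 = 72.2%, Team Alpha 980/1681 = 58.3% → the Platform team
P1: the Platform team 554/1881 = 29.5%, Team Alpha 28/126 = 22.2% → the Platform team
Overall: the Platform team 593/1935 = 30.6%, Team Alpha 1008/1807 = 55.8% → Team Alpha
(The Platform team wins every ticket group but Team Alpha wins overall — the Platform team's tickets skew toward the low-rate P1 group.)

Team Alpha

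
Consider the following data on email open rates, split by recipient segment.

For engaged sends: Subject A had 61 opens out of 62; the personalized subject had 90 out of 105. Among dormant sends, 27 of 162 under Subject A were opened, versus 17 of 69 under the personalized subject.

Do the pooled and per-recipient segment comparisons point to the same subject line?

Engaged: Subject A 61/62 = 98.4%, the personalized subject 90/105 = 85.7% → Subject A
Dormant: Subject A 27/162 = 16.7%, the personalized subject 17/69 = 24.6% → the personalized subject
Overall: Subject A 88/224 = 39.3%, the personalized subject 107/174 = 61.5% → the personalized subject
Neither sweeps: Subject A wins 1 of 2 groups, the personalized subject wins 1. The personalized subject wins overall but not every group — no Simpson reversal.

No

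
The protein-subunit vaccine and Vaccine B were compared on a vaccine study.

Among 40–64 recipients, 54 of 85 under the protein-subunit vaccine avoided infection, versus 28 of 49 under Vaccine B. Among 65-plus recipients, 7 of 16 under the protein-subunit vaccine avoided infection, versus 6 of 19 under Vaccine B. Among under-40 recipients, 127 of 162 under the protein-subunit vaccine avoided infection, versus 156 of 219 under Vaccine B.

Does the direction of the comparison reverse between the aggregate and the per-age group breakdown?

40–64: the protein-subunit vaccine 54/85 = 63.5%, Vaccine B 28/49 = 57.1% → the protein-subunit vaccine
65-plus: the protein-subunit vaccine 7/16 = 43.8%, Vaccine B 6/19 = 31.6% → the protein-subunit vaccine
Under-40: the protein-subunit vaccine 127/162 = 78.4%, Vaccine B 156/219 = 71.2% → the protein-subunit vaccine
Overall: the protein-subunit vaccine 188/263 = 71.5%, Vaccine B 190/287 = 66.2% → the protein-subunit vaccine
The protein-subunit vaccine wins overall and in every age group — no reversal.

No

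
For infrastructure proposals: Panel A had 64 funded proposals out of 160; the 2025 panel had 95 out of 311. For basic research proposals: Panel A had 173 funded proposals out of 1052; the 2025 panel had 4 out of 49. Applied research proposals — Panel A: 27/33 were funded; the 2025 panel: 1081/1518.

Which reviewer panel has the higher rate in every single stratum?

Panel A

Infrastructure: Panel A 64/160 = 40.0%, the 2025 panel 95/311 = 30.5% → Panel A
Basic research: Panel A 173/1052 = 16.4%, the 2025 panel 4/49 = 8.2% → Panel A
Applied research: Panel A 27/33 = 81.8%, the 2025 panel 1081/1518 = 71.2% → Panel A
Panel A has the higher rate in all 3 groups.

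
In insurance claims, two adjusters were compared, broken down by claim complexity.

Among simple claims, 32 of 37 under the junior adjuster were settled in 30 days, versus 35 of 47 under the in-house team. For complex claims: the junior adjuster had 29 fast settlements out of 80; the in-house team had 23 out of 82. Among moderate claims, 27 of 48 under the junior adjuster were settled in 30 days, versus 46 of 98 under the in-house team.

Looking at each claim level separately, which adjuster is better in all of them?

Simple: the junior adjuster 32/37 = 86.5%, the in-house team 35/47 = 74.5% → the junior adjuster
Complex: the junior adjuster 29/80 = 36.2%, the in-house team 23/82 = 28.0% → the junior adjuster
Moderate: the junior adjuster 27/48 = 56.2%, the in-house team 46/98 = 46.9% → the junior adjuster
The junior adjuster has the higher rate in all 3 groups.

the junior adjuster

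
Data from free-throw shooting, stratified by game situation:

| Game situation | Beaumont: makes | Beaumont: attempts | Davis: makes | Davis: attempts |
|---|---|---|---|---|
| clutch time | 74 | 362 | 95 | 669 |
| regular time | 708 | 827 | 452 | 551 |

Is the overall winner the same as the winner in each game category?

Clutch time: Beaumont 74/362 = 20.4%, Davis 95/669 = 14.2% → Beaumont
Regular time: Beaumont 708/827 = 85.6%, Davis 452/551 = 82.0% → Beaumont
Overall: Beaumont 782/1189 = 65.8%, Davis 547/1220 = 44.8% → Beaumont
Beaumont wins overall and in every game group — no reversal.

Yes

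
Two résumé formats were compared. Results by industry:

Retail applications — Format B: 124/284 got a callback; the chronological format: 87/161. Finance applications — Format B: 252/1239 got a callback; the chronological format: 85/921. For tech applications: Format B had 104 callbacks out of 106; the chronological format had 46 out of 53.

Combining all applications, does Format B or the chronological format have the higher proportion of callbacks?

Format B

Retail: Format B 124/284 = 43.7%, the chronological format 87/161 = 54.0% → the chronological format
Finance: Format B 252/1239 = 20.3%, the chronological format 85/921 = 9.2% → Format B
Tech: Format B 104/106 = 98.1%, the chronological format 46/53 = 86.8% → Format B
Overall: Format B 480/1629 = 29.5%, the chronological format 218/1135 = 19.2% → Format B
(Neither sweeps every industry group, but Format B has the higher pooled rate.)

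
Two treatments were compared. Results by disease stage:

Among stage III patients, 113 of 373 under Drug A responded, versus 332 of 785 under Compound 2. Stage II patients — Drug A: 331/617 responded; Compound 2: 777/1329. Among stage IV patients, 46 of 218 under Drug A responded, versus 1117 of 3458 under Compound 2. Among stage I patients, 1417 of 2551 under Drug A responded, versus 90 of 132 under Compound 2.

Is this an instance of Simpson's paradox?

Stage III: Drug A 113/373 = 30.3%, Compound 2 332/785 = 42.3% → Compound 2
Stage II: Drug A 331/617 = 53.6%, Compound 2 777/1329 = 58.5% → Compound 2
Stage IV: Drug A 46/218 = 21.1%, Compound 2 1117/3458 = 32.3% → Compound 2
Stage I: Drug A 1417/2551 = 55.5%, Compound 2 90/132 = 68.2% → Compound 2
Overall: Drug A 1907/3759 = 50.7%, Compound 2 2316/5704 = 40.6% → Drug A
Compound 2 wins each disease group but Drug A wins overall — the comparison reverses. Compound 2's patients skew toward stage IV, which has a lower base rate.

Yes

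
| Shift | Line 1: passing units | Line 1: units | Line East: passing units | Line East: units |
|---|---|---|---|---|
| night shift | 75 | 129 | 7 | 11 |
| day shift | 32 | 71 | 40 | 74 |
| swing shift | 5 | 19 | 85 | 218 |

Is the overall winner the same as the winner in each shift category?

No

Night shift: Line 1 75/129 = 58.1%, Line East 7/11 = 63.6% → Line East
Day shift: Line 1 32/71 = 45.1%, Line East 40/74 = 54.1% → Line East
Swing shift: Line 1 5/19 = 26.3%, Line East 85/218 = 39.0% → Line East
Overall: Line 1 112/219 = 51.1%, Line East 132/303 = 43.6% → Line 1
Line East wins each shift group but Line 1 wins overall — the comparison reverses. Line East's units skew toward swing shift, which has a lower base rate.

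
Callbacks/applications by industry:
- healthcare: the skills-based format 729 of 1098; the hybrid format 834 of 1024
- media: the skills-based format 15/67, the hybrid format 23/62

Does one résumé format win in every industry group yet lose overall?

Healthcare: the skills-based format 729/1098 = 66.4%, the hybrid format 834/1024 = 81.4% → the hybrid format
Media: the skills-based format 15/67 = 22.4%, the hybrid format 23/62 = 37.1% → the hybrid format
Overall: the skills-based format 744/1165 = 63.9%, the hybrid format 857/1086 = 78.9% → the hybrid format
The hybrid format wins overall and in every industry group — no reversal.

No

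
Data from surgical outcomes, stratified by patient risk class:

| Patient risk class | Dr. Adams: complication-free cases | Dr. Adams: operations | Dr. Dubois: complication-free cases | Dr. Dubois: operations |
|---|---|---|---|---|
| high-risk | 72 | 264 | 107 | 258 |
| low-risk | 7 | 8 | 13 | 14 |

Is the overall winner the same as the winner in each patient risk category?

High-risk: Dr. Adams 72/264 = 27.3%, Dr. Dubois 107/258 = 41.5% → Dr. Dubois
Low-risk: Dr. Adams 7/8 = 87.5%, Dr. Dubois 13/14 = 92.9% → Dr. Dubois
Overall: Dr. Adams 79/272 = 29.0%, Dr. Dubois 120/272 = 44.1% → Dr. Dubois
Dr. Dubois wins overall and in every patient risk group — no reversal.

Yes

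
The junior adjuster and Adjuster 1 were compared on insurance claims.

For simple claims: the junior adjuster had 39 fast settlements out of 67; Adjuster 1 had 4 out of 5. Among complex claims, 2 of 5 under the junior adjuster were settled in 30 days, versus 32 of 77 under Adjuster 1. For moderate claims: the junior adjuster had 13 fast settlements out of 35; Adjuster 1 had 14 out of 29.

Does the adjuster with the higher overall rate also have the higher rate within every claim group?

Simple: the junior adjuster 39/67 = 58.2%, Adjuster 1 4/5 = 80.0% → Adjuster 1
Complex: the junior adjuster 2/5 = 40.0%, Adjuster 1 32/77 = 41.6% → Adjuster 1
Moderate: the junior adjuster 13/35 = 37.1%, Adjuster 1 14/29 = 48.3% → Adjuster 1
Overall: the junior adjuster 54/107 = 50.5%, Adjuster 1 50/111 = 45.0% → the junior adjuster
Adjuster 1 wins each claim group but the junior adjuster wins overall — the comparison reverses. Adjuster 1's claims skew toward complex, which has a lower base rate.

No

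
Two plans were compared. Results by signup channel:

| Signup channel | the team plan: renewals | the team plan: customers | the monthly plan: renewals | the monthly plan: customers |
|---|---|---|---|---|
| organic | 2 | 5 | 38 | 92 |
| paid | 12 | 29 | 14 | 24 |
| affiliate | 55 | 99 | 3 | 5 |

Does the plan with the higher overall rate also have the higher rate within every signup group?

No

Organic: the team plan 2/5 = 40.0%, the monthly plan 38/92 = 41.3% → the monthly plan
Paid: the team plan 12/29 = 41.4%, the monthly plan 14/24 = 58.3% → the monthly plan
Affiliate: the team plan 55/99 = 55.6%, the monthly plan 3/5 = 60.0% → the monthly plan
Overall: the team plan 69/133 = 51.9%, the monthly plan 55/121 = 45.5% → the team plan
The monthly plan wins each signup group but the team plan wins overall — the comparison reverses. The monthly plan's customers skew toward organic, which has a lower base rate.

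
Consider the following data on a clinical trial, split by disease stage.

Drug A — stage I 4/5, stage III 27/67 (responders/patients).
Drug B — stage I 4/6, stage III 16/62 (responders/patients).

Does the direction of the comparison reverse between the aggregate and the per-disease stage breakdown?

No

Stage I: Drug A 4/5 = 80.0%, Drug B 4/6 = 66.7% → Drug A
Stage III: Drug A 27/67 = 40.3%, Drug B 16/62 = 25.8% → Drug A
Overall: Drug A 31/72 = 43.1%, Drug B 20/68 = 29.4% → Drug A
Drug A wins overall and in every disease group — no reversal.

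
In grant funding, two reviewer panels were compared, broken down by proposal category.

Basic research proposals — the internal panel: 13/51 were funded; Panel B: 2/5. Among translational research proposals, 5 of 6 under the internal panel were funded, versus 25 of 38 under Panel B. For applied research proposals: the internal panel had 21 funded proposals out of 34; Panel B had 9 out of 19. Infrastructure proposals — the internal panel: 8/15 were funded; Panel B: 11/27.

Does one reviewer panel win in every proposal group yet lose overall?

No

Basic research: the internal panel 13/51 = 25.5%, Panel B 2/5 = 40.0% → Panel B
Translational research: the internal panel 5/6 = 83.3%, Panel B 25/38 = 65.8% → the internal panel
Applied research: the internal panel 21/34 = 61.8%, Panel B 9/19 = 47.4% → the internal panel
Infrastructure: the internal panel 8/15 = 53.3%, Panel B 11/27 = 40.7% → the internal panel
Overall: the internal panel 47/106 = 44.3%, Panel B 47/89 = 52.8% → Panel B
Neither sweeps: the internal panel wins 3 of 4 groups, Panel B wins 1. Panel B wins overall but not every group — no Simpson reversal.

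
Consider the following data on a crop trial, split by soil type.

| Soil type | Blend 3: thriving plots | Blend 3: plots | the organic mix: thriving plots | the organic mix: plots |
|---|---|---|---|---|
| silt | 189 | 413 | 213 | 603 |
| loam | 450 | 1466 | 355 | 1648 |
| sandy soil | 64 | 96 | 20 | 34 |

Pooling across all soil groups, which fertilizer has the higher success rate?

Blend 3

Silt: Blend 3 189/413 = 45.8%, the organic mix 213/603 = 35.3% → Blend 3
Loam: Blend 3 450/1466 = 30.7%, the organic mix 355/1648 = 21.5% → Blend 3
Sandy soil: Blend 3 64/96 = 66.7%, the organic mix 20/34 = 58.8% → Blend 3
Overall: Blend 3 703/1975 = 35.6%, the organic mix 588/2285 = 25.7% → Blend 3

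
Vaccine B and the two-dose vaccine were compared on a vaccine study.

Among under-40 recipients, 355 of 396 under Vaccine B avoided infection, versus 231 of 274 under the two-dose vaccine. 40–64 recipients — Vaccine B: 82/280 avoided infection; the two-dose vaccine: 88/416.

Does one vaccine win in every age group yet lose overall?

Under-40: Vaccine B 355/396 = 89.6%, the two-dose vaccine 231/274 = 84.3% → Vaccine B
40–64: Vaccine B 82/280 = 29.3%, the two-dose vaccine 88/416 = 21.2% → Vaccine B
Overall: Vaccine B 437/676 = 64.6%, the two-dose vaccine 319/690 = 46.2% → Vaccine B
Vaccine B wins overall and in every age group — no reversal.

No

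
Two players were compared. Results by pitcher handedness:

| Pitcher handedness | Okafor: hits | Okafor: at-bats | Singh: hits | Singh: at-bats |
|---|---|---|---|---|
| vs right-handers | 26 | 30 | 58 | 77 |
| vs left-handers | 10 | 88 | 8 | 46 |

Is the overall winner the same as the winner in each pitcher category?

Vs right-handers: Okafor 26/30 = 86.7%, Singh 58/77 = 75.3% → Okafor
Vs left-handers: Okafor 10/88 = 11.4%, Singh 8/46 = 17.4% → Singh
Overall: Okafor 36/118 = 30.5%, Singh 66/123 = 53.7% → Singh
Neither sweeps: Okafor wins 1 of 2 groups, Singh wins 1. Singh wins overall but not every group — no Simpson reversal.

No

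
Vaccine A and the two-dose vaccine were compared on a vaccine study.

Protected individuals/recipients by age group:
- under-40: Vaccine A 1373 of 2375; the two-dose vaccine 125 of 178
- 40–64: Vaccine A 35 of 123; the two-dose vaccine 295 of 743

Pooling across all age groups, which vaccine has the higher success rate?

Under-40: Vaccine A 1373/2375 = 57.8%, the two-dose vaccine 125/178 = 70.2% → the two-dose vaccine
40–64: Vaccine A 35/123 = 28.5%, the two-dose vaccine 295/743 = 39.7% → the two-dose vaccine
Overall: Vaccine A 1408/2498 = 56.4%, the two-dose vaccine 420/921 = 45.6% → Vaccine A
(The two-dose vaccine wins every age group but Vaccine A wins overall — the two-dose vaccine's recipients skew toward the low-rate 40–64 group.)

Vaccine A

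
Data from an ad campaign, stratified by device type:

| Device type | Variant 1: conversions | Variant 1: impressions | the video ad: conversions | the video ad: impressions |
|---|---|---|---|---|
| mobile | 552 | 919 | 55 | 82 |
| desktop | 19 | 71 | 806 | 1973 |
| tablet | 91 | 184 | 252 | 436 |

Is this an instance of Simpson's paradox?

Mobile: Variant 1 552/919 = 60.1%, the video ad 55/82 = 67.1% → the video ad
Desktop: Variant 1 19/71 = 26.8%, the video ad 806/1973 = 40.9% → the video ad
Tablet: Variant 1 91/184 = 49.5%, the video ad 252/436 = 57.8% → the video ad
Overall: Variant 1 662/1174 = 56.4%, the video ad 1113/2491 = 44.7% → Variant 1
The video ad wins each device group but Variant 1 wins overall — the comparison reverses. The video ad's impressions skew toward desktop, which has a lower base rate.

Yes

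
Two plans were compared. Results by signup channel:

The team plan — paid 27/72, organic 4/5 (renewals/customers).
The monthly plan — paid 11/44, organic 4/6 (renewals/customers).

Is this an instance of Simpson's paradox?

Paid: the team plan 27/72 = 37.5%, the monthly plan 11/44 = 25.0% → the team plan
Organic: the team plan 4/5 = 80.0%, the monthly plan 4/6 = 66.7% → the team plan
Overall: the team plan 31/77 = 40.3%, the monthly plan 15/50 = 30.0% → the team plan
The team plan wins overall and in every signup group — no reversal.

No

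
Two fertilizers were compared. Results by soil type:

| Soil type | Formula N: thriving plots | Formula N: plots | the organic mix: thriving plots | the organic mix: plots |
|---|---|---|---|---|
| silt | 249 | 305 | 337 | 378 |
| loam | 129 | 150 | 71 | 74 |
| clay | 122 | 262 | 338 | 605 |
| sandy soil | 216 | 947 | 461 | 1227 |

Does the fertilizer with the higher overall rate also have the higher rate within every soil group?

Silt: Formula N 249/305 = 81.6%, the organic mix 337/378 = 89.2% → the organic mix
Loam: Formula N 129/150 = 86.0%, the organic mix 71/74 = 95.9% → the organic mix
Clay: Formula N 122/262 = 46.6%, the organic mix 338/605 = 55.9% → the organic mix
Sandy soil: Formula N 216/947 = 22.8%, the organic mix 461/1227 = 37.6% → the organic mix
Overall: Formula N 716/1664 = 43.0%, the organic mix 1207/2284 = 52.8% → the organic mix
The organic mix wins overall and in every soil group — no reversal.

Yes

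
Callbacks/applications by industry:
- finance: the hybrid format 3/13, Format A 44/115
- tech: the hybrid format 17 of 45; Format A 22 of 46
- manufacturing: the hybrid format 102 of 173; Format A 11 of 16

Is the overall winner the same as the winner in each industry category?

No

Finance: the hybrid format 3/13 = 23.1%, Format A 44/115 = 38.3% → Format A
Tech: the hybrid format 17/45 = 37.8%, Format A 22/46 = 47.8% → Format A
Manufacturing: the hybrid format 102/173 = 59.0%, Format A 11/16 = 68.8% → Format A
Overall: the hybrid format 122/231 = 52.8%, Format A 77/177 = 43.5% → the hybrid format
Format A wins each industry group but the hybrid format wins overall — the comparison reverses. Format A's applications skew toward finance, which has a lower base rate.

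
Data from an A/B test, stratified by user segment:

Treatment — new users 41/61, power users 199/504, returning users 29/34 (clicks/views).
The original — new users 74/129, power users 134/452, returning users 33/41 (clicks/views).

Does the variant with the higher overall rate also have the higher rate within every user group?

Yes

New users: Treatment 41/61 = 67.2%, the original 74/129 = 57.4% → Treatment
Power users: Treatment 199/504 = 39.5%, the original 134/452 = 29.6% → Treatment
Returning users: Treatment 29/34 = 85.3%, the original 33/41 = 80.5% → Treatment
Overall: Treatment 269/599 = 44.9%, the original 241/622 = 38.7% → Treatment
Treatment wins overall and in every user group — no reversal.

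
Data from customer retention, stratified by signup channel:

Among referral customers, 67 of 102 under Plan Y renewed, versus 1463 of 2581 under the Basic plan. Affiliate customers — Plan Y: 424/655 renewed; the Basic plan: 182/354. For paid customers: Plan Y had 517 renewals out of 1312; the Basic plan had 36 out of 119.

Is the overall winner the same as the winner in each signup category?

Referral: Plan Y 67/102 = 65.7%, the Basic plan 1463/2581 = 56.7% → Plan Y
Affiliate: Plan Y 424/655 = 64.7%, the Basic plan 182/354 = 51.4% → Plan Y
Paid: Plan Y 517/1312 = 39.4%, the Basic plan 36/119 = 30.3% → Plan Y
Overall: Plan Y 1008/2069 = 48.7%, the Basic plan 1681/3054 = 55.0% → the Basic plan
Plan Y wins each signup group but the Basic plan wins overall — the comparison reverses. Plan Y's customers skew toward paid, which has a lower base rate.

No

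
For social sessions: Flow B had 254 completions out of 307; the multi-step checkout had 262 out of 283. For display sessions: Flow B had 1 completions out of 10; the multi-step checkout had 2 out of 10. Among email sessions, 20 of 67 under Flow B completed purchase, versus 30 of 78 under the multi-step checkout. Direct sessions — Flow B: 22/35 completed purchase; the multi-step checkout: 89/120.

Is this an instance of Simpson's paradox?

Social: Flow B 254/307 = 82.7%, the multi-step checkout 262/283 = 92.6% → the multi-step checkout
Display: Flow B 1/10 = 10.0%, the multi-step checkout 2/10 = 20.0% → the multi-step checkout
Email: Flow B 20/67 = 29.9%, the multi-step checkout 30/78 = 38.5% → the multi-step checkout
Direct: Flow B 22/35 = 62.9%, the multi-step checkout 89/120 = 74.2% → the multi-step checkout
Overall: Flow B 297/419 = 70.9%, the multi-step checkout 383/491 = 78.0% → the multi-step checkout
The multi-step checkout wins overall and in every traffic group — no reversal.

No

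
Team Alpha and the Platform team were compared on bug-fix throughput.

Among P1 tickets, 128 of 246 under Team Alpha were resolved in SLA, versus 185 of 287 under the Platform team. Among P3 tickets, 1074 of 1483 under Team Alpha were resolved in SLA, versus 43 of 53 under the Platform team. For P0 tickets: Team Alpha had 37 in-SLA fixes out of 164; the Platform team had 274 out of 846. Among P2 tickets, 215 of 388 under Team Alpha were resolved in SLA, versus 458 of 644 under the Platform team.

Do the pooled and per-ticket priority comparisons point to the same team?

No

P1: Team Alpha 128/246 = 52.0%, the Platform team 185/287 = 64.5% → the Platform team
P3: Team Alpha 1074/1483 = 72.4%, the Platform team 43/53 = 81.1% → the Platform team
P0: Team Alpha 37/164 = 22.6%, the Platform team 274/846 = 32.4% → the Platform team
P2: Team Alpha 215/388 = 55.4%, the Platform team 458/644 = 71.1% → the Platform team
Overall: Team Alpha 1454/2281 = 63.7%, the Platform team 960/1830 = 52.5% → Team Alpha
The Platform team wins each ticket group but Team Alpha wins overall — the comparison reverses. The Platform team's tickets skew toward P0, which has a lower base rate.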